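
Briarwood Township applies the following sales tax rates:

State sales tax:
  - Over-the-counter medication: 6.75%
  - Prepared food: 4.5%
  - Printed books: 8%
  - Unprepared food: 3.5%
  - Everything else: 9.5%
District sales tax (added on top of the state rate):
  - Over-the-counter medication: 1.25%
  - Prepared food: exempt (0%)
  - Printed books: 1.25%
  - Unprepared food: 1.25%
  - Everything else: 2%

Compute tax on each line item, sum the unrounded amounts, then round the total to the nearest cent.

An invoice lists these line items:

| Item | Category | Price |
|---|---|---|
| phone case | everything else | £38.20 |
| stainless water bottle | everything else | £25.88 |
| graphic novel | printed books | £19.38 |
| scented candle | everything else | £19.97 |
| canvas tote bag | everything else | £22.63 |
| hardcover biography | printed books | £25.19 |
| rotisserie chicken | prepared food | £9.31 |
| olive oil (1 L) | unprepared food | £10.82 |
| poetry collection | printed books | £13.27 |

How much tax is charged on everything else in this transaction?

£12.27

Phone case £38.20: everything else → 9.5% + 2% district = 11.5% → £4.393
Stainless water bottle £25.88: everything else → 9.5% + 2% district = 11.5% → £2.9762
Scented candle £19.97: everything else → 9.5% + 2% district = 11.5% → £2.29655
Canvas tote bag £22.63: everything else → 9.5% + 2% district = 11.5% → £2.60245
Tax on everything else: unrounded sum = £12.2682 → £12.27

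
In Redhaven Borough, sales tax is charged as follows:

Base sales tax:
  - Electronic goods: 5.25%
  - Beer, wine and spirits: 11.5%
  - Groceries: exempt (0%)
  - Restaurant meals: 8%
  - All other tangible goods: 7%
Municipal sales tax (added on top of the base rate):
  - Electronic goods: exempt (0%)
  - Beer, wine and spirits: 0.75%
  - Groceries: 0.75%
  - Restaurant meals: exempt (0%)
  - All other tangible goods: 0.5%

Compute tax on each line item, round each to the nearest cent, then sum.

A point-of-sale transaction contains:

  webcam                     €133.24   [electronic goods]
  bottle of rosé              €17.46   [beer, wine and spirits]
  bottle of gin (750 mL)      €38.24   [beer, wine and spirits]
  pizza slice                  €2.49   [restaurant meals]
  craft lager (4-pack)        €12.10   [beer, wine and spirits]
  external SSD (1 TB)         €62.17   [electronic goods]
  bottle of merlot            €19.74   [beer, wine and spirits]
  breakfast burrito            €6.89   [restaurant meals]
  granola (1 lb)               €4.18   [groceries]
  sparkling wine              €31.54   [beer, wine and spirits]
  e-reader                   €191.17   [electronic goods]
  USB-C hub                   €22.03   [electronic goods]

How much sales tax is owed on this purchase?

€36.82

Webcam €133.24: electronic goods → 5.25% + 0% municipal = 5.25% → €7.00
Bottle of rosé €17.46: beer, wine and spirits → 11.5% + 0.75% municipal = 12.25% → €2.14
Bottle of gin (750 mL) €38.24: beer, wine and spirits → 11.5% + 0.75% municipal = 12.25% → €4.68
Pizza slice €2.49: restaurant meals → 8% + 0% municipal = 8% → €0.20
Craft lager (4-pack) €12.10: beer, wine and spirits → 11.5% + 0.75% municipal = 12.25% → €1.48
External SSD (1 TB) €62.17: electronic goods → 5.25% + 0% municipal = 5.25% → €3.26
Bottle of merlot €19.74: beer, wine and spirits → 11.5% + 0.75% municipal = 12.25% → €2.42
Breakfast burrito €6.89: restaurant meals → 8% + 0% municipal = 8% → €0.55
Granola (1 lb) €4.18: groceries → 0% + 0.75% municipal = 0.75% → €0.03
Sparkling wine €31.54: beer, wine and spirits → 11.5% + 0.75% municipal = 12.25% → €3.86
E-reader €191.17: electronic goods → 5.25% + 0% municipal = 5.25% → €10.04
USB-C hub €22.03: electronic goods → 5.25% + 0% municipal = 5.25% → €1.16
Total tax = €7.00 + €2.14 + €4.68 + €0.20 + €1.48 + €3.26 + €2.42 + €0.55 + €0.03 + €3.86 + €10.04 + €1.16 = €36.82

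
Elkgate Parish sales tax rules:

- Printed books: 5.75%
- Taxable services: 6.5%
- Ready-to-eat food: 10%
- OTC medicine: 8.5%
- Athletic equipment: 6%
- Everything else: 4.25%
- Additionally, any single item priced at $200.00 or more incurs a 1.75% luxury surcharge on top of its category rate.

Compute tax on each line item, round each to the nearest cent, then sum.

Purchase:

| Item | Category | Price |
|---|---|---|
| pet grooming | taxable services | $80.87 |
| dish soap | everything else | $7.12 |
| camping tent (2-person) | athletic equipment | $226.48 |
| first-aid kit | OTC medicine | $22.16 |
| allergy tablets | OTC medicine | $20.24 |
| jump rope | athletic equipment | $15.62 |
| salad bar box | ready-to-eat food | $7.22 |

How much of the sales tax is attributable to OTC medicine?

First-aid kit $22.16: OTC medicine → 8.5% → $1.88
Allergy tablets $20.24: OTC medicine → 8.5% → $1.72
Tax on OTC medicine = $1.88 + $1.72 = $3.60

$3.60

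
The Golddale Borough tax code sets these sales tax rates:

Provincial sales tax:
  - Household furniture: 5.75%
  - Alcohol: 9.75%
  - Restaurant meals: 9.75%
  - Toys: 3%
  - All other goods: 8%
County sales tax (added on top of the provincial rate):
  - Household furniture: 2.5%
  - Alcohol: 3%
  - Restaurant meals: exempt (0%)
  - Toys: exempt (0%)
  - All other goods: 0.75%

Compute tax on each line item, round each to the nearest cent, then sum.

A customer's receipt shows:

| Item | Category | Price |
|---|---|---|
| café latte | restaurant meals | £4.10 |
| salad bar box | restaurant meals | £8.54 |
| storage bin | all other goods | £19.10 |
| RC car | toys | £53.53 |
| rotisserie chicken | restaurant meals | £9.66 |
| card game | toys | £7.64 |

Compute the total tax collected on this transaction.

£5.68

Café latte £4.10: restaurant meals → 9.75% + 0% county = 9.75% → £0.40
Salad bar box £8.54: restaurant meals → 9.75% + 0% county = 9.75% → £0.83
Storage bin £19.10: all other goods → 8% + 0.75% county = 8.75% → £1.67
RC car £53.53: toys → 3% + 0% county = 3% → £1.61
Rotisserie chicken £9.66: restaurant meals → 9.75% + 0% county = 9.75% → £0.94
Card game £7.64: toys → 3% + 0% county = 3% → £0.23
Total tax = £0.40 + £0.83 + £1.67 + £1.61 + £0.94 + £0.23 = £5.68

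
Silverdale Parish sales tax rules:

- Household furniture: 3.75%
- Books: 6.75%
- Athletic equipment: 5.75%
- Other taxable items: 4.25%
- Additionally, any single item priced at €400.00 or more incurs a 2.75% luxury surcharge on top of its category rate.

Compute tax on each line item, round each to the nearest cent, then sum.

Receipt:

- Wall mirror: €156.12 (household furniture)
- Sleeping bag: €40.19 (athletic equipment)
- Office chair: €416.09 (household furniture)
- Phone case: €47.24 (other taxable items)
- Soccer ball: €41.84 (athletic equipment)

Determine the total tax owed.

Wall mirror €156.12: household furniture → 3.75% → €5.85
Sleeping bag €40.19: athletic equipment → 5.75% → €2.31
Office chair €416.09: household furniture → 3.75% + 2.75% surcharge = 6.5% → €27.05
Phone case €47.24: other taxable items → 4.25% → €2.01
Soccer ball €41.84: athletic equipment → 5.75% → €2.41
Total tax = €5.85 + €2.31 + €27.05 + €2.01 + €2.41 = €39.63

€39.63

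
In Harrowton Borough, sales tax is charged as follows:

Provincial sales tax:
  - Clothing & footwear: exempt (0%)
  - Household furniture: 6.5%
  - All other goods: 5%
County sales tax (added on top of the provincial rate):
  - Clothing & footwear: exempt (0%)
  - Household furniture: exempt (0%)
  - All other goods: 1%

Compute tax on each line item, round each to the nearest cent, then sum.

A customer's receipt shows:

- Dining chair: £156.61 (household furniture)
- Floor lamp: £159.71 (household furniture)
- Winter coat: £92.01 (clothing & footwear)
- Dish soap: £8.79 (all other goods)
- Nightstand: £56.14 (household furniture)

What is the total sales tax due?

£24.74

Dining chair £156.61: household furniture → 6.5% + 0% county = 6.5% → £10.18
Floor lamp £159.71: household furniture → 6.5% + 0% county = 6.5% → £10.38
Winter coat £92.01: clothing & footwear → 0% + 0% county = 0% → £0.00
Dish soap £8.79: all other goods → 5% + 1% county = 6% → £0.53
Nightstand £56.14: household furniture → 6.5% + 0% county = 6.5% → £3.65
Total tax = £10.18 + £10.38 + £0.53 + £3.65 = £24.74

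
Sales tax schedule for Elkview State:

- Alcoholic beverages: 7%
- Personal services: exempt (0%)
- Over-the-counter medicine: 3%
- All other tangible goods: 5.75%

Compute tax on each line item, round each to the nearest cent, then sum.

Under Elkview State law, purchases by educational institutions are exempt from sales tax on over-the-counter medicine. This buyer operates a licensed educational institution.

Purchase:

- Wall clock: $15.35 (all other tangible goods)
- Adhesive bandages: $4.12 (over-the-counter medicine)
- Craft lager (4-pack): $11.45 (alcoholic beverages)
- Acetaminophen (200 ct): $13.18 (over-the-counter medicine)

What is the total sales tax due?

Wall clock $15.35: all other tangible goods → 5.75% → $0.88
Adhesive bandages $4.12: over-the-counter medicine, buyer-exempt → 0% → $0.00
Craft lager (4-pack) $11.45: alcoholic beverages → 7% → $0.80
Acetaminophen (200 ct) $13.18: over-the-counter medicine, buyer-exempt → 0% → $0.00
Total tax = $0.88 + $0.80 = $1.68

$1.68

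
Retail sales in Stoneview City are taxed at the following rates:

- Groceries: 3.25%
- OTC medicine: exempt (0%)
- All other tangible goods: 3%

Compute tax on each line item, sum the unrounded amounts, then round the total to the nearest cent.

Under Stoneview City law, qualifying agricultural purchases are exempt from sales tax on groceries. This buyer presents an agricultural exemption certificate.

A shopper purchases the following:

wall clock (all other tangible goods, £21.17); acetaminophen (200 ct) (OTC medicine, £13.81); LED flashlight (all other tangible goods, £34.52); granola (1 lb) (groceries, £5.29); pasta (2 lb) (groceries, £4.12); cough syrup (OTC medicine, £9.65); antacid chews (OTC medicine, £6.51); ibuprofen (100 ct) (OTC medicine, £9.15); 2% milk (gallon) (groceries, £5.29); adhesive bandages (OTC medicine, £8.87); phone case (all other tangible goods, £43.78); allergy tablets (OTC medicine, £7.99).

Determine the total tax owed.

£2.98

Wall clock £21.17: all other tangible goods → 3% → £0.6351
Acetaminophen (200 ct) £13.81: OTC medicine → 0% → £0.00
LED flashlight £34.52: all other tangible goods → 3% → £1.0356
Granola (1 lb) £5.29: groceries, buyer-exempt → 0% → £0.00
Pasta (2 lb) £4.12: groceries, buyer-exempt → 0% → £0.00
Cough syrup £9.65: OTC medicine → 0% → £0.00
Antacid chews £6.51: OTC medicine → 0% → £0.00
Ibuprofen (100 ct) £9.15: OTC medicine → 0% → £0.00
2% milk (gallon) £5.29: groceries, buyer-exempt → 0% → £0.00
Adhesive bandages £8.87: OTC medicine → 0% → £0.00
Phone case £43.78: all other tangible goods → 3% → £1.3134
Allergy tablets £7.99: OTC medicine → 0% → £0.00
Unrounded tax sum = £2.9841 → £2.98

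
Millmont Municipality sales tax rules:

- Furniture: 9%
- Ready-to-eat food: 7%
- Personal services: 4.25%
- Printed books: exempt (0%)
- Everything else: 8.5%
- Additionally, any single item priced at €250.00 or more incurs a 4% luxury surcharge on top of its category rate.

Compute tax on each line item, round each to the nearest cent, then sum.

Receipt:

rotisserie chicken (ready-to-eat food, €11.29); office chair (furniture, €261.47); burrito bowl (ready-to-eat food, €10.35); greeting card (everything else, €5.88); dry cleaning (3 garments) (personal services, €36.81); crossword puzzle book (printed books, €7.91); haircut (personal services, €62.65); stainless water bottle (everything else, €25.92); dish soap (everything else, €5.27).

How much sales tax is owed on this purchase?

€42.87

Rotisserie chicken €11.29: ready-to-eat food → 7% → €0.79
Office chair €261.47: furniture → 9% + 4% surcharge = 13% → €33.99
Burrito bowl €10.35: ready-to-eat food → 7% → €0.72
Greeting card €5.88: everything else → 8.5% → €0.50
Dry cleaning (3 garments) €36.81: personal services → 4.25% → €1.56
Crossword puzzle book €7.91: printed books → 0% → €0.00
Haircut €62.65: personal services → 4.25% → €2.66
Stainless water bottle €25.92: everything else → 8.5% → €2.20
Dish soap €5.27: everything else → 8.5% → €0.45
Total tax = €0.79 + €33.99 + €0.72 + €0.50 + €1.56 + €2.66 + €2.20 + €0.45 = €42.87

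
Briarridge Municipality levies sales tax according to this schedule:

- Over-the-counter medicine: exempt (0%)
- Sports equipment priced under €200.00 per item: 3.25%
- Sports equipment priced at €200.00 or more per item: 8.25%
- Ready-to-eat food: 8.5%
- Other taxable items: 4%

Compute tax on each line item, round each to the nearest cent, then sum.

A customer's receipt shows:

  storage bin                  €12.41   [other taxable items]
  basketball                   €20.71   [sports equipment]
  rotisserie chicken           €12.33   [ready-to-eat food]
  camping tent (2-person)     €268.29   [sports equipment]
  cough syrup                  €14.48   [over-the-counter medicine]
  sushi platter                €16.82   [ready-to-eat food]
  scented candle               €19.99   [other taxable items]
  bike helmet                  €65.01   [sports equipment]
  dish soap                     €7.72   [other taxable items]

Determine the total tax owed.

Storage bin €12.41: other taxable items → 4% → €0.50
Basketball €20.71: sports equipment, under €200.00 → 3.25% → €0.67
Rotisserie chicken €12.33: ready-to-eat food → 8.5% → €1.05
Camping tent (2-person) €268.29: sports equipment, €200.00 or more → 8.25% → €22.13
Cough syrup €14.48: over-the-counter medicine → 0% → €0.00
Sushi platter €16.82: ready-to-eat food → 8.5% → €1.43
Scented candle €19.99: other taxable items → 4% → €0.80
Bike helmet €65.01: sports equipment, under €200.00 → 3.25% → €2.11
Dish soap €7.72: other taxable items → 4% → €0.31
Total tax = €0.50 + €0.67 + €1.05 + €22.13 + €1.43 + €0.80 + €2.11 + €0.31 = €29.00

€29.00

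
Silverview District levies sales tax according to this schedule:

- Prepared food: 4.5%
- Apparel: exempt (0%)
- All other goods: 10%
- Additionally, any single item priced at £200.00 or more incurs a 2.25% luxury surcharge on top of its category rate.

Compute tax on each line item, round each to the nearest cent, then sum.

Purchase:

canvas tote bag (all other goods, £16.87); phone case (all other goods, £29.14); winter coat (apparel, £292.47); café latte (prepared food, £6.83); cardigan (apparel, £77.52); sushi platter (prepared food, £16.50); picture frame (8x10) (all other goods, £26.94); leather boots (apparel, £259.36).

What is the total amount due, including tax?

Canvas tote bag £16.87: all other goods → 10% → £1.69
Phone case £29.14: all other goods → 10% → £2.91
Winter coat £292.47: apparel → 0% + 2.25% surcharge = 2.25% → £6.58
Café latte £6.83: prepared food → 4.5% → £0.31
Cardigan £77.52: apparel → 0% → £0.00
Sushi platter £16.50: prepared food → 4.5% → £0.74
Picture frame (8x10) £26.94: all other goods → 10% → £2.69
Leather boots £259.36: apparel → 0% + 2.25% surcharge = 2.25% → £5.84
Subtotal = £725.63; tax = £20.76; total due = £746.39

£746.39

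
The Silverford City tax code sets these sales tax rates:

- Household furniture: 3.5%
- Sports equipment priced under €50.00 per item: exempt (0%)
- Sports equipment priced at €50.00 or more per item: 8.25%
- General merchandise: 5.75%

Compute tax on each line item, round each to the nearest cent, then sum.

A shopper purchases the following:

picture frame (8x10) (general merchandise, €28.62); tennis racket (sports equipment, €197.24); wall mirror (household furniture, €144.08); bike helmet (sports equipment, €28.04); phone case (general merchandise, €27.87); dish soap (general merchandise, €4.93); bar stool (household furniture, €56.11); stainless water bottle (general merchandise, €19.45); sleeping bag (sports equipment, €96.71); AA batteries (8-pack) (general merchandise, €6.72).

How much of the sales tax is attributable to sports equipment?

€24.25

Tennis racket €197.24: sports equipment, €50.00 or more → 8.25% → €16.27
Bike helmet €28.04: sports equipment, under €50.00 → 0% → €0.00
Sleeping bag €96.71: sports equipment, €50.00 or more → 8.25% → €7.98
Tax on sports equipment = €16.27 + €0.00 + €7.98 = €24.25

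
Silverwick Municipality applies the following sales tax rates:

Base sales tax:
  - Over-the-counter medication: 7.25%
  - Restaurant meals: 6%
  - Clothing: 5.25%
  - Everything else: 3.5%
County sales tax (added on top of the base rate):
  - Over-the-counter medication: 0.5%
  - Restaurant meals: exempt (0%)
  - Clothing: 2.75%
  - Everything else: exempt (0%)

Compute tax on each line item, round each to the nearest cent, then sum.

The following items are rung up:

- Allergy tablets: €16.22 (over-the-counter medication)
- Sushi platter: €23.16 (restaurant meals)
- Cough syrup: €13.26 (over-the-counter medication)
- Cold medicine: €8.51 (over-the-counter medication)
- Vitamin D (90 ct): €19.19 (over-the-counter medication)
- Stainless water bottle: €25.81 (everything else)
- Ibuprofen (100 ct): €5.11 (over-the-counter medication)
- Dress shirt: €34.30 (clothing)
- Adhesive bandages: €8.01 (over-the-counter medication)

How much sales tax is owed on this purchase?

€10.49

Allergy tablets €16.22: over-the-counter medication → 7.25% + 0.5% county = 7.75% → €1.26
Sushi platter €23.16: restaurant meals → 6% + 0% county = 6% → €1.39
Cough syrup €13.26: over-the-counter medication → 7.25% + 0.5% county = 7.75% → €1.03
Cold medicine €8.51: over-the-counter medication → 7.25% + 0.5% county = 7.75% → €0.66
Vitamin D (90 ct) €19.19: over-the-counter medication → 7.25% + 0.5% county = 7.75% → €1.49
Stainless water bottle €25.81: everything else → 3.5% + 0% county = 3.5% → €0.90
Ibuprofen (100 ct) €5.11: over-the-counter medication → 7.25% + 0.5% county = 7.75% → €0.40
Dress shirt €34.30: clothing → 5.25% + 2.75% county = 8% → €2.74
Adhesive bandages €8.01: over-the-counter medication → 7.25% + 0.5% county = 7.75% → €0.62
Total tax = €1.26 + €1.39 + €1.03 + €0.66 + €1.49 + €0.90 + €0.40 + €2.74 + €0.62 = €10.49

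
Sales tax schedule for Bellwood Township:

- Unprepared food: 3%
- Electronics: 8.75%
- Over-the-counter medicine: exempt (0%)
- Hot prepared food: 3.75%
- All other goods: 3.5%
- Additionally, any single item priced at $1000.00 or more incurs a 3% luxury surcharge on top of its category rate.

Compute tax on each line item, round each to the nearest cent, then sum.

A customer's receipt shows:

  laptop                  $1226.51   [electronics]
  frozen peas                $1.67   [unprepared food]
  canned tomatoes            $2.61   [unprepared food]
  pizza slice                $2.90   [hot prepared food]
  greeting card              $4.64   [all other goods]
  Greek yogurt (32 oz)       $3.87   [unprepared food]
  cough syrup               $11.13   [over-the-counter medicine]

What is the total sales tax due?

$144.63

Laptop $1226.51: electronics → 8.75% + 3% surcharge = 11.75% → $144.11
Frozen peas $1.67: unprepared food → 3% → $0.05
Canned tomatoes $2.61: unprepared food → 3% → $0.08
Pizza slice $2.90: hot prepared food → 3.75% → $0.11
Greeting card $4.64: all other goods → 3.5% → $0.16
Greek yogurt (32 oz) $3.87: unprepared food → 3% → $0.12
Cough syrup $11.13: over-the-counter medicine → 0% → $0.00
Total tax = $144.11 + $0.05 + $0.08 + $0.11 + $0.16 + $0.12 = $144.63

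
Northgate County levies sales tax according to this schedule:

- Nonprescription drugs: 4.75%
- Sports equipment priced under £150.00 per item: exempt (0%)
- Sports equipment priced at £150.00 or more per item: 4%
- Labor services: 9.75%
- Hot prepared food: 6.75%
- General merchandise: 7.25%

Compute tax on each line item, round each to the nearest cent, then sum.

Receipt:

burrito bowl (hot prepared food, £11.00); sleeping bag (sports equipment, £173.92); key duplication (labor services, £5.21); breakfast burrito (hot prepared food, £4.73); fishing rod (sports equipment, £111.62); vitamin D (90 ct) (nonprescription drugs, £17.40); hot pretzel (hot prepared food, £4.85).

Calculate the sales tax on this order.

Burrito bowl £11.00: hot prepared food → 6.75% → £0.74
Sleeping bag £173.92: sports equipment, £150.00 or more → 4% → £6.96
Key duplication £5.21: labor services → 9.75% → £0.51
Breakfast burrito £4.73: hot prepared food → 6.75% → £0.32
Fishing rod £111.62: sports equipment, under £150.00 → 0% → £0.00
Vitamin D (90 ct) £17.40: nonprescription drugs → 4.75% → £0.83
Hot pretzel £4.85: hot prepared food → 6.75% → £0.33
Total tax = £0.74 + £6.96 + £0.51 + £0.32 + £0.83 + £0.33 = £9.69

£9.69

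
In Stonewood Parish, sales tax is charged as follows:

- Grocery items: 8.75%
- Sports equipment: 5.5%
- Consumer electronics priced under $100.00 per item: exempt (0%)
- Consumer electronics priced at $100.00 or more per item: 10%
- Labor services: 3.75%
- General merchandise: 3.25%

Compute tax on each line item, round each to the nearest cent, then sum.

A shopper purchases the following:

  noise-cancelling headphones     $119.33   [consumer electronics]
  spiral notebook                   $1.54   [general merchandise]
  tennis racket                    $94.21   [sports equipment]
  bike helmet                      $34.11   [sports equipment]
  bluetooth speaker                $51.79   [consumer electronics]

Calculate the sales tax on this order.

$19.04

Noise-cancelling headphones $119.33: consumer electronics, $100.00 or more → 10% → $11.93
Spiral notebook $1.54: general merchandise → 3.25% → $0.05
Tennis racket $94.21: sports equipment → 5.5% → $5.18
Bike helmet $34.11: sports equipment → 5.5% → $1.88
Bluetooth speaker $51.79: consumer electronics, under $100.00 → 0% → $0.00
Total tax = $11.93 + $0.05 + $5.18 + $1.88 = $19.04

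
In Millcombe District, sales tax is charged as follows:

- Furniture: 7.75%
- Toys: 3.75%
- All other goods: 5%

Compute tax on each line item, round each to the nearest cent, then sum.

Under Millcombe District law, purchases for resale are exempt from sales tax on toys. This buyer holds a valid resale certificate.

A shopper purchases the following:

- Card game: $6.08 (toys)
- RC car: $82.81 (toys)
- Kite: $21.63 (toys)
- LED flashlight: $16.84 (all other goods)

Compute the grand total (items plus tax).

$128.20

Card game $6.08: toys, buyer-exempt → 0% → $0.00
RC car $82.81: toys, buyer-exempt → 0% → $0.00
Kite $21.63: toys, buyer-exempt → 0% → $0.00
LED flashlight $16.84: all other goods → 5% → $0.84
Subtotal = $127.36; tax = $0.84; total due = $128.20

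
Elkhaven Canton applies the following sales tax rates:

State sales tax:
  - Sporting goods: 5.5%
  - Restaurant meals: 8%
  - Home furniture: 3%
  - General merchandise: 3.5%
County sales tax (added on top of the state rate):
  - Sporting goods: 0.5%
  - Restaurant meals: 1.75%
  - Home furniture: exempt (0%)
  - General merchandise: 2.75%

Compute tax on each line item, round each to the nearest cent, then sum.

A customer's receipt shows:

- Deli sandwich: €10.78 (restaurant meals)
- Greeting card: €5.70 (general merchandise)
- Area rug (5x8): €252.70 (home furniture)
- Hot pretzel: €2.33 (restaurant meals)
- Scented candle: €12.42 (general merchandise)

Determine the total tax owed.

€10.00

Deli sandwich €10.78: restaurant meals → 8% + 1.75% county = 9.75% → €1.05
Greeting card €5.70: general merchandise → 3.5% + 2.75% county = 6.25% → €0.36
Area rug (5x8) €252.70: home furniture → 3% + 0% county = 3% → €7.58
Hot pretzel €2.33: restaurant meals → 8% + 1.75% county = 9.75% → €0.23
Scented candle €12.42: general merchandise → 3.5% + 2.75% county = 6.25% → €0.78
Total tax = €1.05 + €0.36 + €7.58 + €0.23 + €0.78 = €10.00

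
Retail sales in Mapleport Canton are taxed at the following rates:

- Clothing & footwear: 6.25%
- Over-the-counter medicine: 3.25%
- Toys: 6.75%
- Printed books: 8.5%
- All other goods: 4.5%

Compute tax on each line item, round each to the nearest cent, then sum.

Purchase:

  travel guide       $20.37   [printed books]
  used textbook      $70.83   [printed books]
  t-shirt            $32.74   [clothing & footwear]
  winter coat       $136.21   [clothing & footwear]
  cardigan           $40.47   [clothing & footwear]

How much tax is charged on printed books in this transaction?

$7.75

Travel guide $20.37: printed books → 8.5% → $1.73
Used textbook $70.83: printed books → 8.5% → $6.02
Tax on printed books = $1.73 + $6.02 = $7.75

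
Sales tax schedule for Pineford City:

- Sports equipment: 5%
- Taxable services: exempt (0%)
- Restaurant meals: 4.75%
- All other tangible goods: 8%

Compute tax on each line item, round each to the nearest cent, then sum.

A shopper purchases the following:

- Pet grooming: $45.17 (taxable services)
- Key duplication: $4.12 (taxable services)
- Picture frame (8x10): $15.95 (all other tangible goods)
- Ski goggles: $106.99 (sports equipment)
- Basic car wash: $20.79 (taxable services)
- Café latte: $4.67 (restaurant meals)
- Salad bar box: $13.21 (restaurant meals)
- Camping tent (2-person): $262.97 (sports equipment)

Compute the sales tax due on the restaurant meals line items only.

Café latte $4.67: restaurant meals → 4.75% → $0.22
Salad bar box $13.21: restaurant meals → 4.75% → $0.63
Tax on restaurant meals = $0.22 + $0.63 = $0.85

$0.85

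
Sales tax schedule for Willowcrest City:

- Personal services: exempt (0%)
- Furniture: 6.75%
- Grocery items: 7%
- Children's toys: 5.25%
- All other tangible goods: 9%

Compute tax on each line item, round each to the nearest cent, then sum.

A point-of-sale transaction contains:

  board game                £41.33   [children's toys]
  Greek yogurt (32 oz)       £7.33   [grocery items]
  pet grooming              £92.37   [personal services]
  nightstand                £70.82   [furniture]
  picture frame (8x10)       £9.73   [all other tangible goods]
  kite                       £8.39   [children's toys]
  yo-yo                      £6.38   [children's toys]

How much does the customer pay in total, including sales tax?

£245.46

Board game £41.33: children's toys → 5.25% → £2.17
Greek yogurt (32 oz) £7.33: grocery items → 7% → £0.51
Pet grooming £92.37: personal services → 0% → £0.00
Nightstand £70.82: furniture → 6.75% → £4.78
Picture frame (8x10) £9.73: all other tangible goods → 9% → £0.88
Kite £8.39: children's toys → 5.25% → £0.44
Yo-yo £6.38: children's toys → 5.25% → £0.33
Subtotal = £236.35; tax = £9.11; total due = £245.46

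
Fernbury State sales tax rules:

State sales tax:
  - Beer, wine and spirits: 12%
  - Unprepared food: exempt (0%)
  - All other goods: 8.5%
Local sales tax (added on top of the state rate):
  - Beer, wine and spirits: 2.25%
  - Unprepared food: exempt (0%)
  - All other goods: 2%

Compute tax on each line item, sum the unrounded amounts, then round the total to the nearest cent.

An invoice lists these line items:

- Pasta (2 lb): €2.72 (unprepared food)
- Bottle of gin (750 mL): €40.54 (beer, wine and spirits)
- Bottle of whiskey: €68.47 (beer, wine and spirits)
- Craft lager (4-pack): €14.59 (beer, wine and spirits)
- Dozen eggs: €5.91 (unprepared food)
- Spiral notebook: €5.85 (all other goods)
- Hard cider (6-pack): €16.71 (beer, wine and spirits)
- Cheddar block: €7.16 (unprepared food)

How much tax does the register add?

€20.61

Pasta (2 lb) €2.72: unprepared food → 0% + 0% local = 0% → €0.00
Bottle of gin (750 mL) €40.54: beer, wine and spirits → 12% + 2.25% local = 14.25% → €5.77695
Bottle of whiskey €68.47: beer, wine and spirits → 12% + 2.25% local = 14.25% → €9.756975
Craft lager (4-pack) €14.59: beer, wine and spirits → 12% + 2.25% local = 14.25% → €2.079075
Dozen eggs €5.91: unprepared food → 0% + 0% local = 0% → €0.00
Spiral notebook €5.85: all other goods → 8.5% + 2% local = 10.5% → €0.61425
Hard cider (6-pack) €16.71: beer, wine and spirits → 12% + 2.25% local = 14.25% → €2.381175
Cheddar block €7.16: unprepared food → 0% + 0% local = 0% → €0.00
Unrounded tax sum = €20.608425 → €20.61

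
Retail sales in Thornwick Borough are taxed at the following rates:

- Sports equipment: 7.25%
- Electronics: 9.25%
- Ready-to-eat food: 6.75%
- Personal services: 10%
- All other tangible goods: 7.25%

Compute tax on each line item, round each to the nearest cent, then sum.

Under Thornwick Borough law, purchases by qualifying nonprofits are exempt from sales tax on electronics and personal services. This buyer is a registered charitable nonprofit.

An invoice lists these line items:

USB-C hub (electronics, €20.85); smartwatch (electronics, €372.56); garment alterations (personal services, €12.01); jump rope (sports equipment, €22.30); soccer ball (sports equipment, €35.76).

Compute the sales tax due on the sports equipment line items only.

Jump rope €22.30: sports equipment → 7.25% → €1.62
Soccer ball €35.76: sports equipment → 7.25% → €2.59
Tax on sports equipment = €1.62 + €2.59 = €4.21

€4.21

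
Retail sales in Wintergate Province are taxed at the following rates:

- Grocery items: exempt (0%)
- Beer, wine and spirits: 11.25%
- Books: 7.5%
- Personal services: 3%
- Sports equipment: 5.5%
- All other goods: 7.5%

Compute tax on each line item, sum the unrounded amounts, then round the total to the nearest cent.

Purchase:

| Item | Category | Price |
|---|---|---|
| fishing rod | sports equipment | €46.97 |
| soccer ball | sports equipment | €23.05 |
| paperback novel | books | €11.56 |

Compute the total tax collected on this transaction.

Fishing rod €46.97: sports equipment → 5.5% → €2.58335
Soccer ball €23.05: sports equipment → 5.5% → €1.26775
Paperback novel €11.56: books → 7.5% → €0.867
Unrounded tax sum = €4.7181 → €4.72

€4.72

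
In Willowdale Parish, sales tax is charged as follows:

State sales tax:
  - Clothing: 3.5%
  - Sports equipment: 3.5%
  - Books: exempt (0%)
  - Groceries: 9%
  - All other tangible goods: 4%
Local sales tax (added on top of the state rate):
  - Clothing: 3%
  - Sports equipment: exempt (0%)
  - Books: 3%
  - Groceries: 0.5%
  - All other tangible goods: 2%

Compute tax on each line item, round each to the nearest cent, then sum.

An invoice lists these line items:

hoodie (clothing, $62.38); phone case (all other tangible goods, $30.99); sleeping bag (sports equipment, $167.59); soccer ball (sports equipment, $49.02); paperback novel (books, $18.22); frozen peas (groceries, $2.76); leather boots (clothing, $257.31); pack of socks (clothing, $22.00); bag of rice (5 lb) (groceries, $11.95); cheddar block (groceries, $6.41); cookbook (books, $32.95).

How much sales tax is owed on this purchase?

Hoodie $62.38: clothing → 3.5% + 3% local = 6.5% → $4.05
Phone case $30.99: all other tangible goods → 4% + 2% local = 6% → $1.86
Sleeping bag $167.59: sports equipment → 3.5% + 0% local = 3.5% → $5.87
Soccer ball $49.02: sports equipment → 3.5% + 0% local = 3.5% → $1.72
Paperback novel $18.22: books → 0% + 3% local = 3% → $0.55
Frozen peas $2.76: groceries → 9% + 0.5% local = 9.5% → $0.26
Leather boots $257.31: clothing → 3.5% + 3% local = 6.5% → $16.73
Pack of socks $22.00: clothing → 3.5% + 3% local = 6.5% → $1.43
Bag of rice (5 lb) $11.95: groceries → 9% + 0.5% local = 9.5% → $1.14
Cheddar block $6.41: groceries → 9% + 0.5% local = 9.5% → $0.61
Cookbook $32.95: books → 0% + 3% local = 3% → $0.99
Total tax = $4.05 + $1.86 + $5.87 + $1.72 + $0.55 + $0.26 + $16.73 + $1.43 + $1.14 + $0.61 + $0.99 = $35.21

$35.21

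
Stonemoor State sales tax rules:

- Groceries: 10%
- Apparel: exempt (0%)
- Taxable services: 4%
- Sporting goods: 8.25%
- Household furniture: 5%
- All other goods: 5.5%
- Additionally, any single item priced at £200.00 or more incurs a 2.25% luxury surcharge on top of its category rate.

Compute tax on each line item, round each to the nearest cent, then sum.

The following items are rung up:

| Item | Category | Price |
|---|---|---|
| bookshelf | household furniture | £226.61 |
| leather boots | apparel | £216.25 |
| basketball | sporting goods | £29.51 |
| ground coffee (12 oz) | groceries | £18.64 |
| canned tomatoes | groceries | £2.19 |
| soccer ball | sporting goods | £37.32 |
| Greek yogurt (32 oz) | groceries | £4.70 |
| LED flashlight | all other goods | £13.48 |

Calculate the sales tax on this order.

Bookshelf £226.61: household furniture → 5% + 2.25% surcharge = 7.25% → £16.43
Leather boots £216.25: apparel → 0% + 2.25% surcharge = 2.25% → £4.87
Basketball £29.51: sporting goods → 8.25% → £2.43
Ground coffee (12 oz) £18.64: groceries → 10% → £1.86
Canned tomatoes £2.19: groceries → 10% → £0.22
Soccer ball £37.32: sporting goods → 8.25% → £3.08
Greek yogurt (32 oz) £4.70: groceries → 10% → £0.47
LED flashlight £13.48: all other goods → 5.5% → £0.74
Total tax = £16.43 + £4.87 + £2.43 + £1.86 + £0.22 + £3.08 + £0.47 + £0.74 = £30.10

£30.10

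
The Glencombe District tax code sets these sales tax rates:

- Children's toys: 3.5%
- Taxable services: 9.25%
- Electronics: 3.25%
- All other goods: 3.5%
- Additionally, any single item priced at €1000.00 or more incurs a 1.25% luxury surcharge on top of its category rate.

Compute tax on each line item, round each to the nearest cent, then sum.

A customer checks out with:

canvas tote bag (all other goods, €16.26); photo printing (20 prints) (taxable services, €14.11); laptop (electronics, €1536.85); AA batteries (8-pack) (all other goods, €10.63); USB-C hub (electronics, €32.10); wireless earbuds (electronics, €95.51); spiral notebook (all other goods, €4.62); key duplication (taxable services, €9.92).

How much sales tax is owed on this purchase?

€76.63

Canvas tote bag €16.26: all other goods → 3.5% → €0.57
Photo printing (20 prints) €14.11: taxable services → 9.25% → €1.31
Laptop €1536.85: electronics → 3.25% + 1.25% surcharge = 4.5% → €69.16
AA batteries (8-pack) €10.63: all other goods → 3.5% → €0.37
USB-C hub €32.10: electronics → 3.25% → €1.04
Wireless earbuds €95.51: electronics → 3.25% → €3.10
Spiral notebook €4.62: all other goods → 3.5% → €0.16
Key duplication €9.92: taxable services → 9.25% → €0.92
Total tax = €0.57 + €1.31 + €69.16 + €0.37 + €1.04 + €3.10 + €0.16 + €0.92 = €76.63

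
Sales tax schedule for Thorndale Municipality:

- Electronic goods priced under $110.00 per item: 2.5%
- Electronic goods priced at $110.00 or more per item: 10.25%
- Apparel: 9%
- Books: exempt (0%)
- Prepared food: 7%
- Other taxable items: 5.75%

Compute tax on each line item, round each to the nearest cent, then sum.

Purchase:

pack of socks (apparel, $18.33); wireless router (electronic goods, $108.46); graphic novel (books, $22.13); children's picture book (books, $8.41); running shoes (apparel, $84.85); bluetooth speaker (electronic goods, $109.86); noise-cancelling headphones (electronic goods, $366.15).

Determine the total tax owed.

Pack of socks $18.33: apparel → 9% → $1.65
Wireless router $108.46: electronic goods, under $110.00 → 2.5% → $2.71
Graphic novel $22.13: books → 0% → $0.00
Children's picture book $8.41: books → 0% → $0.00
Running shoes $84.85: apparel → 9% → $7.64
Bluetooth speaker $109.86: electronic goods, under $110.00 → 2.5% → $2.75
Noise-cancelling headphones $366.15: electronic goods, $110.00 or more → 10.25% → $37.53
Total tax = $1.65 + $2.71 + $7.64 + $2.75 + $37.53 = $52.28

$52.28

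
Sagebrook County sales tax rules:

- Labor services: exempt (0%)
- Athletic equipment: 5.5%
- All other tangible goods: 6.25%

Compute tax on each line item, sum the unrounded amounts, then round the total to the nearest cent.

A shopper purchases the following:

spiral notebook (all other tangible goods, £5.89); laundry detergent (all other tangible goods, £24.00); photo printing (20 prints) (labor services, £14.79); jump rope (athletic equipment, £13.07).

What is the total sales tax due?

Spiral notebook £5.89: all other tangible goods → 6.25% → £0.368125
Laundry detergent £24.00: all other tangible goods → 6.25% → £1.50
Photo printing (20 prints) £14.79: labor services → 0% → £0.00
Jump rope £13.07: athletic equipment → 5.5% → £0.71885
Unrounded tax sum = £2.586975 → £2.59

£2.59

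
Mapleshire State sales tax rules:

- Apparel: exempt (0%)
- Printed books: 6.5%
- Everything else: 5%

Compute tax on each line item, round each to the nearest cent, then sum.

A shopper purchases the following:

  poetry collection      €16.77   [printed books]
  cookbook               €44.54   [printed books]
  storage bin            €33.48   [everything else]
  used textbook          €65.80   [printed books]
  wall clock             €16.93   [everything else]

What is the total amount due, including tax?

Poetry collection €16.77: printed books → 6.5% → €1.09
Cookbook €44.54: printed books → 6.5% → €2.90
Storage bin €33.48: everything else → 5% → €1.67
Used textbook €65.80: printed books → 6.5% → €4.28
Wall clock €16.93: everything else → 5% → €0.85
Subtotal = €177.52; tax = €10.79; total due = €188.31

€188.31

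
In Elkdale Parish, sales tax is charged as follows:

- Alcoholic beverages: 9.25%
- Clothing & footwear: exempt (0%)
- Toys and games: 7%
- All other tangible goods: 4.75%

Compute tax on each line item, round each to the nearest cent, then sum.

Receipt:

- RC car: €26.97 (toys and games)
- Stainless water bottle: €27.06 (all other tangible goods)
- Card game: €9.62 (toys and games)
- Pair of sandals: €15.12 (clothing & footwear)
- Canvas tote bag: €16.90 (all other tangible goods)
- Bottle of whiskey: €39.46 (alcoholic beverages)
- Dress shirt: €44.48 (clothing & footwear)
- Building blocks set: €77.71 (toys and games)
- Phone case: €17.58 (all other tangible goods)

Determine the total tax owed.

€14.58

RC car €26.97: toys and games → 7% → €1.89
Stainless water bottle €27.06: all other tangible goods → 4.75% → €1.29
Card game €9.62: toys and games → 7% → €0.67
Pair of sandals €15.12: clothing & footwear → 0% → €0.00
Canvas tote bag €16.90: all other tangible goods → 4.75% → €0.80
Bottle of whiskey €39.46: alcoholic beverages → 9.25% → €3.65
Dress shirt €44.48: clothing & footwear → 0% → €0.00
Building blocks set €77.71: toys and games → 7% → €5.44
Phone case €17.58: all other tangible goods → 4.75% → €0.84
Total tax = €1.89 + €1.29 + €0.67 + €0.80 + €3.65 + €5.44 + €0.84 = €14.58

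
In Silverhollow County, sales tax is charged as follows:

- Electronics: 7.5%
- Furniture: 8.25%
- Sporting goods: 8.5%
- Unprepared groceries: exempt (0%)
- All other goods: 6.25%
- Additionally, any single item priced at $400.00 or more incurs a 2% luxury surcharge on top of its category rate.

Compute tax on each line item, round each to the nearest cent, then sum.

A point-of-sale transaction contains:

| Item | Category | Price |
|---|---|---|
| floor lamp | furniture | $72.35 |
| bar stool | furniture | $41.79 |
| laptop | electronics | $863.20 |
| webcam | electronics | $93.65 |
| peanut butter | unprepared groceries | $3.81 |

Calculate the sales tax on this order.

$98.44

Floor lamp $72.35: furniture → 8.25% → $5.97
Bar stool $41.79: furniture → 8.25% → $3.45
Laptop $863.20: electronics → 7.5% + 2% surcharge = 9.5% → $82.00
Webcam $93.65: electronics → 7.5% → $7.02
Peanut butter $3.81: unprepared groceries → 0% → $0.00
Total tax = $5.97 + $3.45 + $82.00 + $7.02 = $98.44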